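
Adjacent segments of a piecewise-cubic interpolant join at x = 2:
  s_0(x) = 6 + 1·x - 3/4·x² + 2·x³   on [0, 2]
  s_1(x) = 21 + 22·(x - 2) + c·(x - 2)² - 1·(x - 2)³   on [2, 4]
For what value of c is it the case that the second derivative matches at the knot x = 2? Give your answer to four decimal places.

11.2500

s_0''(x) = -3/2 + 12·x, so s_0''(2) = 45/2. On the right, s_1''(2) = 2c, so c = 45/4.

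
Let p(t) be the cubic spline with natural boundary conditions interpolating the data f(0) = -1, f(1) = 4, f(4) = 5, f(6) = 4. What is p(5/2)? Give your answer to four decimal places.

6.2509

With M_i denoting the second derivative at x_i, h_i = 1, 3, 2, and Δ_i = (y_(i+1) − y_i)/h_i = 5, 1/3, -1/2:
  1·M_0 + 8·M_1 + 3·M_2 = 6(Δ_1 - Δ_0) = -28
  3·M_1 + 10·M_2 + 2·M_3 = 6(Δ_2 - Δ_1) = -5
Natural end conditions: M_0 = M_3 = 0.
Forward elimination and back-substitution give M_0 = 0, M_1 = -265/71, M_2 = 44/71, M_3 = 0.
On [1, 4], p(t) = 4 + 800/213·(t - 1) - 265/142·(t - 1)² + 103/426·(t - 1)³.
With (t - 1) = 3/2: p(5/2) = 7101/1136.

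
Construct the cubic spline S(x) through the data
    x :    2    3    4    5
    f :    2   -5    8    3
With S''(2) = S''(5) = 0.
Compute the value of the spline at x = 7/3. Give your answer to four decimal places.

Write M_i for S''(x_i). With h_i = 1, 1, 1 and divided differences Δ_i = -7, 13, -5, the continuity of S' gives the tridiagonal system
  1·M_0 + 4·M_1 + 1·M_2 = 6(Δ_1 - Δ_0) = 120
  1·M_1 + 4·M_2 + 1·M_3 = 6(Δ_2 - Δ_1) = -108
Natural end conditions: M_0 = M_3 = 0.
Forward elimination and back-substitution give M_0 = 0, M_1 = 196/5, M_2 = -184/5, M_3 = 0.
On [2, 3], S(x) = 2 - 203/15·(x - 2) + 0·(x - 2)² + 98/15·(x - 2)³.
With (x - 2) = 1/3: S(7/3) = -919/405.

-2.2691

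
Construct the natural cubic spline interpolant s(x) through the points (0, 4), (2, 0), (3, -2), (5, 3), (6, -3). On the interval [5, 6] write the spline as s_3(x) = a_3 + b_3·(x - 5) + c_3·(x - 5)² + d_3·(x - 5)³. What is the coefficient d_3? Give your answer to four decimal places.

1.8898

Write m_i for s''(x_i). With h_i = 2, 1, 2, 1 and divided differences Δ_i = -2, -2, 5/2, -6, the continuity of s' gives the tridiagonal system
  2·m_0 + 6·m_1 + 1·m_2 = 6(Δ_1 - Δ_0) = 0
  1·m_1 + 6·m_2 + 2·m_3 = 6(Δ_2 - Δ_1) = 27
  2·m_2 + 6·m_3 + 1·m_4 = 6(Δ_3 - Δ_2) = -51
Natural end conditions: m_0 = m_4 = 0.
Solving: m_0 = 0, m_1 = -44/31, m_2 = 264/31, m_3 = -703/62, m_4 = 0.
On [5, 6], with s_3(x) = a_3 + b_3·(x - 5) + c_3·(x - 5)² + d_3·(x - 5)³: c_3 = m_3/2 = -703/124, d_3 = (m_4 - m_3)/(6h_3) = 703/372, b_3 = Δ_3 - h_3(2m_3 + m_4)/6 = -413/186.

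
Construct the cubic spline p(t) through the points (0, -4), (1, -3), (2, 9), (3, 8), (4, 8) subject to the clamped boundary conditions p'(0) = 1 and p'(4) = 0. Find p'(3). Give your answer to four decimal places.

-2.4821

Write m_i for p''(x_i). With h_i = 1, 1, 1, 1 and divided differences Δ_i = 1, 12, -1, 0, the continuity of p' gives the tridiagonal system
  1·m_0 + 4·m_1 + 1·m_2 = 6(Δ_1 - Δ_0) = 66
  1·m_1 + 4·m_2 + 1·m_3 = 6(Δ_2 - Δ_1) = -78
  1·m_2 + 4·m_3 + 1·m_4 = 6(Δ_3 - Δ_2) = 6
Clamped end conditions give two more equations: 2h_0·m_0 + h_0·m_1 = 6(Δ_0 - p'(0)) = 0 and h_3·m_3 + 2h_3·m_4 = 6(p'(4) - Δ_3) = 0.
Solving the tridiagonal system: m_0 = -379/28, m_1 = 379/14, m_2 = -115/4, m_3 = 139/14, m_4 = -139/28.
On [3, 4], p'(t) = b_3 + 2c_3·(t - 3) + 3d_3·(t - 3)² with b_3 = Δ_3 - h_3(2m_3 + m_4)/6 = -139/56, c_3 = m_3/2 = 139/28, d_3 = (m_4 - m_3)/(6h_3) = -139/56. So p'(3) = -139/56.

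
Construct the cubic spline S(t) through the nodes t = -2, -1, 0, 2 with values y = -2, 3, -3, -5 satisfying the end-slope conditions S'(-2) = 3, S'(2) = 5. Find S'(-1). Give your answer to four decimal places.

With m_i denoting the second derivative at x_i, h_i = 1, 1, 2, and Δ_i = (y_(i+1) − y_i)/h_i = 5, -6, -1:
  1·m_0 + 4·m_1 + 1·m_2 = 6(Δ_1 - Δ_0) = -66
  1·m_1 + 6·m_2 + 2·m_3 = 6(Δ_2 - Δ_1) = 30
Clamped end conditions give two more equations: 2h_0·m_0 + h_0·m_1 = 6(Δ_0 - S'(-2)) = 12 and h_2·m_2 + 2h_2·m_3 = 6(S'(2) - Δ_2) = 36.
Solving: m_0 = 190/11, m_1 = -248/11, m_2 = 76/11, m_3 = 61/11.
On [-1, 0], S'(t) = b_1 + 2c_1·(t + 1) + 3d_1·(t + 1)² with b_1 = Δ_1 - h_1(2m_1 + m_2)/6 = 4/11, c_1 = m_1/2 = -124/11, d_1 = (m_2 - m_1)/(6h_1) = 54/11. So S'(-1) = 4/11.

0.3636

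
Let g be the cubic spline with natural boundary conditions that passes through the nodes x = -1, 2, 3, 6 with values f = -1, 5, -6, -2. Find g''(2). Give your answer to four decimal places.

With m_i denoting the second derivative at x_i, h_i = 3, 1, 3, and Δ_i = (y_(i+1) − y_i)/h_i = 2, -11, 4/3:
  3·m_0 + 8·m_1 + 1·m_2 = 6(Δ_1 - Δ_0) = -78
  1·m_1 + 8·m_2 + 3·m_3 = 6(Δ_2 - Δ_1) = 74
Natural end conditions: m_0 = m_3 = 0.
Solving: m_0 = 0, m_1 = -698/63, m_2 = 670/63, m_3 = 0.

-11.0794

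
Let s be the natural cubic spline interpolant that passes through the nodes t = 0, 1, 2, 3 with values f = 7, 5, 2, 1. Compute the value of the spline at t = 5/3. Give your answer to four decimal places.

2.8963

Put m_i = s'' at the i-th knot. Here h = (1, 1, 1) and Δ = (-2, -3, -1), so the interior equations h_(i-1)·m_(i-1) + 2(h_(i-1)+h_i)·m_i + h_i·m_(i+1) = 6(Δ_i − Δ_(i-1)) read
  1·m_0 + 4·m_1 + 1·m_2 = 6(Δ_1 - Δ_0) = -6
  1·m_1 + 4·m_2 + 1·m_3 = 6(Δ_2 - Δ_1) = 12
Natural end conditions: m_0 = m_3 = 0.
Solving the tridiagonal system: m_0 = 0, m_1 = -12/5, m_2 = 18/5, m_3 = 0.
On [1, 2], s(t) = 5 - 14/5·(t - 1) - 6/5·(t - 1)² + 1·(t - 1)³.
With (t - 1) = 2/3: s(5/3) = 391/135.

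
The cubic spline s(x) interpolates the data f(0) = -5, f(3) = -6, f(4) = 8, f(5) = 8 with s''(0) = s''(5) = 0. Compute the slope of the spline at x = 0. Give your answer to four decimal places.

-7.2366

Let σ_i = s''(x_i). Step sizes h_i = 3, 1, 1; slopes of the chords Δ_i = (y_(i+1) - y_i)/h_i = -1/3, 14, 0.
  3·σ_0 + 8·σ_1 + 1·σ_2 = 6(Δ_1 - Δ_0) = 86
  1·σ_1 + 4·σ_2 + 1·σ_3 = 6(Δ_2 - Δ_1) = -84
Natural end conditions: σ_0 = σ_3 = 0.
Solving the tridiagonal system: σ_0 = 0, σ_1 = 428/31, σ_2 = -758/31, σ_3 = 0.
On [0, 3], s'(x) = b_0 + 2c_0·x + 3d_0·x² with b_0 = Δ_0 - h_0(2σ_0 + σ_1)/6 = -673/93, c_0 = σ_0/2 = 0, d_0 = (σ_1 - σ_0)/(6h_0) = 214/279. So s'(0) = -673/93.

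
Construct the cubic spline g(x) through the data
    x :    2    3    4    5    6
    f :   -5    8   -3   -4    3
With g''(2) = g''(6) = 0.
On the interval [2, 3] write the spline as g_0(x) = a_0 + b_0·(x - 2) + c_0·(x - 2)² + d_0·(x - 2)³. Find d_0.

Put M_i = g'' at the i-th knot. Here h = (1, 1, 1, 1) and Δ = (13, -11, -1, 7), so the interior equations h_(i-1)·M_(i-1) + 2(h_(i-1)+h_i)·M_i + h_i·M_(i+1) = 6(Δ_i − Δ_(i-1)) read
  1·M_0 + 4·M_1 + 1·M_2 = 6(Δ_1 - Δ_0) = -144
  1·M_1 + 4·M_2 + 1·M_3 = 6(Δ_2 - Δ_1) = 60
  1·M_2 + 4·M_3 + 1·M_4 = 6(Δ_3 - Δ_2) = 48
Natural end conditions: M_0 = M_4 = 0.
Hence M_0 = 0, M_1 = -42, M_2 = 24, M_3 = 6, M_4 = 0.
On [2, 3], with g_0(x) = a_0 + b_0·(x - 2) + c_0·(x - 2)² + d_0·(x - 2)³: c_0 = M_0/2 = 0, d_0 = (M_1 - M_0)/(6h_0) = -7, b_0 = Δ_0 - h_0(2M_0 + M_1)/6 = 20.

-7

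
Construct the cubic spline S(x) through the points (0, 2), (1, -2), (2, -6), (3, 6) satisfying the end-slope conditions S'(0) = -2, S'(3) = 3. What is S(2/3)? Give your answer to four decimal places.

-0.0346

Put M_i = S'' at the i-th knot. Here h = (1, 1, 1) and Δ = (-4, -4, 12), so the interior equations h_(i-1)·M_(i-1) + 2(h_(i-1)+h_i)·M_i + h_i·M_(i+1) = 6(Δ_i − Δ_(i-1)) read
  1·M_0 + 4·M_1 + 1·M_2 = 6(Δ_1 - Δ_0) = 0
  1·M_1 + 4·M_2 + 1·M_3 = 6(Δ_2 - Δ_1) = 96
Clamped end conditions give two more equations: 2h_0·M_0 + h_0·M_1 = 6(Δ_0 - S'(0)) = -12 and h_2·M_2 + 2h_2·M_3 = 6(S'(3) - Δ_2) = -54.
Solving the tridiagonal system: M_0 = -22/15, M_1 = -136/15, M_2 = 566/15, M_3 = -688/15.
On [0, 1], S(x) = 2 - 2·x - 11/15·x² - 19/15·x³.
With x = 2/3: S(2/3) = -14/405.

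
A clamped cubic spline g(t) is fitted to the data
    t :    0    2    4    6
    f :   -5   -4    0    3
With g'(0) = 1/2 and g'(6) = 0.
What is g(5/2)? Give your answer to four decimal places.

-3.2656

Let σ_i = g''(x_i). Step sizes h_i = 2, 2, 2; slopes of the chords Δ_i = (y_(i+1) - y_i)/h_i = 1/2, 2, 3/2.
  2·σ_0 + 8·σ_1 + 2·σ_2 = 6(Δ_1 - Δ_0) = 9
  2·σ_1 + 8·σ_2 + 2·σ_3 = 6(Δ_2 - Δ_1) = -3
Clamped end conditions give two more equations: 2h_0·σ_0 + h_0·σ_1 = 6(Δ_0 - g'(0)) = 0 and h_2·σ_2 + 2h_2·σ_3 = 6(g'(6) - Δ_2) = -9.
Solving the tridiagonal system: σ_0 = -2/3, σ_1 = 4/3, σ_2 = -1/6, σ_3 = -13/6.
On [2, 4], g(t) = -4 + 7/6·(t - 2) + 2/3·(t - 2)² - 1/8·(t - 2)³.
With (t - 2) = 1/2: g(5/2) = -209/64.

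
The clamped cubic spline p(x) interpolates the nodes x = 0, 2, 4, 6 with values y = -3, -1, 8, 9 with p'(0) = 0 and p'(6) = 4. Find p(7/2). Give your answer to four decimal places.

Let M_i = p''(x_i). Step sizes h_i = 2, 2, 2; slopes of the chords Δ_i = (y_(i+1) - y_i)/h_i = 1, 9/2, 1/2.
  2·M_0 + 8·M_1 + 2·M_2 = 6(Δ_1 - Δ_0) = 21
  2·M_1 + 8·M_2 + 2·M_3 = 6(Δ_2 - Δ_1) = -24
Clamped end conditions give two more equations: 2h_0·M_0 + h_0·M_1 = 6(Δ_0 - p'(0)) = 6 and h_2·M_2 + 2h_2·M_3 = 6(p'(6) - Δ_2) = 21.
Solving the tridiagonal system: M_0 = -2/3, M_1 = 13/3, M_2 = -37/6, M_3 = 25/3.
On [2, 4], p(x) = -1 + 11/3·(x - 2) + 13/6·(x - 2)² - 7/8·(x - 2)³.
With (x - 2) = 3/2: p(7/2) = 411/64.

6.4219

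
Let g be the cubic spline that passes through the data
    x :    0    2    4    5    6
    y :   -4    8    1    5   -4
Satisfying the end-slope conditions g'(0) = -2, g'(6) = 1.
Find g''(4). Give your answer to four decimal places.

Put M_i = g'' at the i-th knot. Here h = (2, 2, 1, 1) and Δ = (6, -7/2, 4, -9), so the interior equations h_(i-1)·M_(i-1) + 2(h_(i-1)+h_i)·M_i + h_i·M_(i+1) = 6(Δ_i − Δ_(i-1)) read
  2·M_0 + 8·M_1 + 2·M_2 = 6(Δ_1 - Δ_0) = -57
  2·M_1 + 6·M_2 + 1·M_3 = 6(Δ_2 - Δ_1) = 45
  1·M_2 + 4·M_3 + 1·M_4 = 6(Δ_3 - Δ_2) = -78
Clamped end conditions give two more equations: 2h_0·M_0 + h_0·M_1 = 6(Δ_0 - g'(0)) = 48 and h_3·M_3 + 2h_3·M_4 = 6(g'(6) - Δ_3) = 60.
Solving: M_0 = 575/28, M_1 = -239/14, M_2 = 77/4, M_3 = -509/14, M_4 = 1349/28.

19.2500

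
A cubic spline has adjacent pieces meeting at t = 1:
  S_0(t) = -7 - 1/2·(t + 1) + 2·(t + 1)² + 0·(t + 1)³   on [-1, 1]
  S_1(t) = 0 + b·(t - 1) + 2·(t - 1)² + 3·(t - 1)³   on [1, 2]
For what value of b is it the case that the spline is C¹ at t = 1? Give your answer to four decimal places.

S_0'(t) = -1/2 + 4·(t + 1) + 0·(t + 1)², so S_0'(1) = 15/2. On the right, S_1'(1) = b, so b = 15/2.

7.5000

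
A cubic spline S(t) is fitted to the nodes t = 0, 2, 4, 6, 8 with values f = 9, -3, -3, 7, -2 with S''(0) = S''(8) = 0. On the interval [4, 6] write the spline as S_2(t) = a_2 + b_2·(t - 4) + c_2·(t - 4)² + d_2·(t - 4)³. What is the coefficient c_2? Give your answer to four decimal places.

Write σ_i for S''(x_i). With h_i = 2, 2, 2, 2 and divided differences Δ_i = -6, 0, 5, -9/2, the continuity of S' gives the tridiagonal system
  2·σ_0 + 8·σ_1 + 2·σ_2 = 6(Δ_1 - Δ_0) = 36
  2·σ_1 + 8·σ_2 + 2·σ_3 = 6(Δ_2 - Δ_1) = 30
  2·σ_2 + 8·σ_3 + 2·σ_4 = 6(Δ_3 - Δ_2) = -57
Natural end conditions: σ_0 = σ_4 = 0.
Solving: σ_0 = 0, σ_1 = 363/112, σ_2 = 141/28, σ_3 = -939/112, σ_4 = 0.
On [4, 6], with S_2(t) = a_2 + b_2·(t - 4) + c_2·(t - 4)² + d_2·(t - 4)³: c_2 = σ_2/2 = 141/56, d_2 = (σ_3 - σ_2)/(6h_2) = -501/448, b_2 = Δ_2 - h_2(2σ_2 + σ_3)/6 = 71/16.

2.5179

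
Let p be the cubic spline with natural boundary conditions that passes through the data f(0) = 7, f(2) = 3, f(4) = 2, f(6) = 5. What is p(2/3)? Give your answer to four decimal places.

Let M_i = p''(x_i). Step sizes h_i = 2, 2, 2; slopes of the chords Δ_i = (y_(i+1) - y_i)/h_i = -2, -1/2, 3/2.
  2·M_0 + 8·M_1 + 2·M_2 = 6(Δ_1 - Δ_0) = 9
  2·M_1 + 8·M_2 + 2·M_3 = 6(Δ_2 - Δ_1) = 12
Natural end conditions: M_0 = M_3 = 0.
Forward elimination and back-substitution give M_0 = 0, M_1 = 4/5, M_2 = 13/10, M_3 = 0.
On [0, 2], p(t) = 7 - 34/15·t + 0·t² + 1/15·t³.
With t = 2/3: p(2/3) = 2231/405.

5.5086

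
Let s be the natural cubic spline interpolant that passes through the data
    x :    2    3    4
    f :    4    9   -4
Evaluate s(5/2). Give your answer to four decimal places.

8.1875

With σ_i denoting the second derivative at x_i, h_i = 1, 1, and Δ_i = (y_(i+1) − y_i)/h_i = 5, -13:
  1·σ_0 + 4·σ_1 + 1·σ_2 = 6(Δ_1 - Δ_0) = -108
Natural end conditions: σ_0 = σ_2 = 0.
Solving: σ_0 = 0, σ_1 = -27, σ_2 = 0.
On [2, 3], s(x) = 4 + 19/2·(x - 2) + 0·(x - 2)² - 9/2·(x - 2)³.
With (x - 2) = 1/2: s(5/2) = 131/16.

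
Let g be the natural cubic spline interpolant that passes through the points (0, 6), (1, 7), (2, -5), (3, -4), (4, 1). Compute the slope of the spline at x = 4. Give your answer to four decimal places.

4.9107

Let M_i = g''(x_i). Step sizes h_i = 1, 1, 1, 1; slopes of the chords Δ_i = (y_(i+1) - y_i)/h_i = 1, -12, 1, 5.
  1·M_0 + 4·M_1 + 1·M_2 = 6(Δ_1 - Δ_0) = -78
  1·M_1 + 4·M_2 + 1·M_3 = 6(Δ_2 - Δ_1) = 78
  1·M_2 + 4·M_3 + 1·M_4 = 6(Δ_3 - Δ_2) = 24
Natural end conditions: M_0 = M_4 = 0.
Solving the tridiagonal system: M_0 = 0, M_1 = -729/28, M_2 = 183/7, M_3 = -15/28, M_4 = 0.
On [3, 4], g'(x) = b_3 + 2c_3·(x - 3) + 3d_3·(x - 3)² with b_3 = Δ_3 - h_3(2M_3 + M_4)/6 = 145/28, c_3 = M_3/2 = -15/56, d_3 = (M_4 - M_3)/(6h_3) = 5/56. So g'(4) = 275/56.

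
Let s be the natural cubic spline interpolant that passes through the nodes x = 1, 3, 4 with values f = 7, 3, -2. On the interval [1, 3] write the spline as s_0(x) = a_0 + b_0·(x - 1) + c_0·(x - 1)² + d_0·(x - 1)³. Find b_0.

Let M_i = s''(x_i). Step sizes h_i = 2, 1; slopes of the chords Δ_i = (y_(i+1) - y_i)/h_i = -2, -5.
  2·M_0 + 6·M_1 + 1·M_2 = 6(Δ_1 - Δ_0) = -18
Natural end conditions: M_0 = M_2 = 0.
Forward elimination and back-substitution give M_0 = 0, M_1 = -3, M_2 = 0.
On [1, 3], with s_0(x) = a_0 + b_0·(x - 1) + c_0·(x - 1)² + d_0·(x - 1)³: c_0 = M_0/2 = 0, d_0 = (M_1 - M_0)/(6h_0) = -1/4, b_0 = Δ_0 - h_0(2M_0 + M_1)/6 = -1.

-1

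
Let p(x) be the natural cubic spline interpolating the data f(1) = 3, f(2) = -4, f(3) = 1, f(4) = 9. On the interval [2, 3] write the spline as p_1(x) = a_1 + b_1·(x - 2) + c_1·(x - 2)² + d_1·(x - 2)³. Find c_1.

Write m_i for p''(x_i). With h_i = 1, 1, 1 and divided differences Δ_i = -7, 5, 8, the continuity of p' gives the tridiagonal system
  1·m_0 + 4·m_1 + 1·m_2 = 6(Δ_1 - Δ_0) = 72
  1·m_1 + 4·m_2 + 1·m_3 = 6(Δ_2 - Δ_1) = 18
Natural end conditions: m_0 = m_3 = 0.
Hence m_0 = 0, m_1 = 18, m_2 = 0, m_3 = 0.
On [2, 3], with p_1(x) = a_1 + b_1·(x - 2) + c_1·(x - 2)² + d_1·(x - 2)³: c_1 = m_1/2 = 9, d_1 = (m_2 - m_1)/(6h_1) = -3, b_1 = Δ_1 - h_1(2m_1 + m_2)/6 = -1.

9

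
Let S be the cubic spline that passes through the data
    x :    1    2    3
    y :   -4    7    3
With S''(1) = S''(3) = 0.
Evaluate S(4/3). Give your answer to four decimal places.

Write M_i for S''(x_i). With h_i = 1, 1 and divided differences Δ_i = 11, -4, the continuity of S' gives the tridiagonal system
  1·M_0 + 4·M_1 + 1·M_2 = 6(Δ_1 - Δ_0) = -90
Natural end conditions: M_0 = M_2 = 0.
Solving the tridiagonal system: M_0 = 0, M_1 = -45/2, M_2 = 0.
On [1, 2], S(x) = -4 + 59/4·(x - 1) + 0·(x - 1)² - 15/4·(x - 1)³.
With (x - 1) = 1/3: S(4/3) = 7/9.

0.7778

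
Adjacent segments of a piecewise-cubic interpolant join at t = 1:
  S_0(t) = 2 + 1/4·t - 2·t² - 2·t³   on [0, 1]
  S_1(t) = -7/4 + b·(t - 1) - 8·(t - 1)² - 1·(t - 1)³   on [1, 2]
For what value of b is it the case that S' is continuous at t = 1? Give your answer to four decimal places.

-9.7500

S_0'(t) = 1/4 - 4·t - 6·t², so S_0'(1) = -39/4. On the right, S_1'(1) = b, so b = -39/4.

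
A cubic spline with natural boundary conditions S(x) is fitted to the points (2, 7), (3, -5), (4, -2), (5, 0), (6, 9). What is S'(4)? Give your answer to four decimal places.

3.5000

With m_i denoting the second derivative at x_i, h_i = 1, 1, 1, 1, and Δ_i = (y_(i+1) − y_i)/h_i = -12, 3, 2, 9:
  1·m_0 + 4·m_1 + 1·m_2 = 6(Δ_1 - Δ_0) = 90
  1·m_1 + 4·m_2 + 1·m_3 = 6(Δ_2 - Δ_1) = -6
  1·m_2 + 4·m_3 + 1·m_4 = 6(Δ_3 - Δ_2) = 42
Natural end conditions: m_0 = m_4 = 0.
Hence m_0 = 0, m_1 = 177/7, m_2 = -78/7, m_3 = 93/7, m_4 = 0.
On [4, 5], S'(x) = b_2 + 2c_2·(x - 4) + 3d_2·(x - 4)² with b_2 = Δ_2 - h_2(2m_2 + m_3)/6 = 7/2, c_2 = m_2/2 = -39/7, d_2 = (m_3 - m_2)/(6h_2) = 57/14. So S'(4) = 7/2.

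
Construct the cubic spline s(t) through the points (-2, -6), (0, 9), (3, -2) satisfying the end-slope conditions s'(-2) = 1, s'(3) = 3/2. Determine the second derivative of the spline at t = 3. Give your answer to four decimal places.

With m_i denoting the second derivative at x_i, h_i = 2, 3, and Δ_i = (y_(i+1) − y_i)/h_i = 15/2, -11/3:
  2·m_0 + 10·m_1 + 3·m_2 = 6(Δ_1 - Δ_0) = -67
Clamped end conditions give two more equations: 2h_0·m_0 + h_0·m_1 = 6(Δ_0 - s'(-2)) = 39 and h_1·m_1 + 2h_1·m_2 = 6(s'(3) - Δ_1) = 31.
Hence m_0 = 331/20, m_1 = -68/5, m_2 = 359/30.

11.9667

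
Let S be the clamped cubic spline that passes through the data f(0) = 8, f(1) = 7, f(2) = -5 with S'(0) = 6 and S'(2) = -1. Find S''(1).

Put M_i = S'' at the i-th knot. Here h = (1, 1) and Δ = (-1, -12), so the interior equations h_(i-1)·M_(i-1) + 2(h_(i-1)+h_i)·M_i + h_i·M_(i+1) = 6(Δ_i − Δ_(i-1)) read
  1·M_0 + 4·M_1 + 1·M_2 = 6(Δ_1 - Δ_0) = -66
Clamped end conditions give two more equations: 2h_0·M_0 + h_0·M_1 = 6(Δ_0 - S'(0)) = -42 and h_1·M_1 + 2h_1·M_2 = 6(S'(2) - Δ_1) = 66.
Solving the tridiagonal system: M_0 = -8, M_1 = -26, M_2 = 46.

-26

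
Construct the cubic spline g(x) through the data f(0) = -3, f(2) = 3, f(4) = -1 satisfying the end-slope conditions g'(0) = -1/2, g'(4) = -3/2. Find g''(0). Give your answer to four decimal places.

8.7500

With M_i denoting the second derivative at x_i, h_i = 2, 2, and Δ_i = (y_(i+1) − y_i)/h_i = 3, -2:
  2·M_0 + 8·M_1 + 2·M_2 = 6(Δ_1 - Δ_0) = -30
Clamped end conditions give two more equations: 2h_0·M_0 + h_0·M_1 = 6(Δ_0 - g'(0)) = 21 and h_1·M_1 + 2h_1·M_2 = 6(g'(4) - Δ_1) = 3.
Forward elimination and back-substitution give M_0 = 35/4, M_1 = -7, M_2 = 17/4.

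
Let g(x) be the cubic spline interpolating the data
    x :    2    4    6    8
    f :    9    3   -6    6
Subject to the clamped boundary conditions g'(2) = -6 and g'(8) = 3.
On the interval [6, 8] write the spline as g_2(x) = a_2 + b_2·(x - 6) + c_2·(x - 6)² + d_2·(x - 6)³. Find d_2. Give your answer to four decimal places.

Write M_i for g''(x_i). With h_i = 2, 2, 2 and divided differences Δ_i = -3, -9/2, 6, the continuity of g' gives the tridiagonal system
  2·M_0 + 8·M_1 + 2·M_2 = 6(Δ_1 - Δ_0) = -9
  2·M_1 + 8·M_2 + 2·M_3 = 6(Δ_2 - Δ_1) = 63
Clamped end conditions give two more equations: 2h_0·M_0 + h_0·M_1 = 6(Δ_0 - g'(2)) = 18 and h_2·M_2 + 2h_2·M_3 = 6(g'(8) - Δ_2) = -18.
Forward elimination and back-substitution give M_0 = 15/2, M_1 = -6, M_2 = 12, M_3 = -21/2.
On [6, 8], with g_2(x) = a_2 + b_2·(x - 6) + c_2·(x - 6)² + d_2·(x - 6)³: c_2 = M_2/2 = 6, d_2 = (M_3 - M_2)/(6h_2) = -15/8, b_2 = Δ_2 - h_2(2M_2 + M_3)/6 = 3/2.

-1.8750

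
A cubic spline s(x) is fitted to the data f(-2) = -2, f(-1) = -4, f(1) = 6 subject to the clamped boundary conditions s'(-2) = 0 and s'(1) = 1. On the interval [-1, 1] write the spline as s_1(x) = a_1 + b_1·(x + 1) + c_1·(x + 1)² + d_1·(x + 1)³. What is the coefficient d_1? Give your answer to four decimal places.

-2.1667

Let σ_i = s''(x_i). Step sizes h_i = 1, 2; slopes of the chords Δ_i = (y_(i+1) - y_i)/h_i = -2, 5.
  1·σ_0 + 6·σ_1 + 2·σ_2 = 6(Δ_1 - Δ_0) = 42
Clamped end conditions give two more equations: 2h_0·σ_0 + h_0·σ_1 = 6(Δ_0 - s'(-2)) = -12 and h_1·σ_1 + 2h_1·σ_2 = 6(s'(1) - Δ_1) = -24.
Forward elimination and back-substitution give σ_0 = -38/3, σ_1 = 40/3, σ_2 = -38/3.
On [-1, 1], with s_1(x) = a_1 + b_1·(x + 1) + c_1·(x + 1)² + d_1·(x + 1)³: c_1 = σ_1/2 = 20/3, d_1 = (σ_2 - σ_1)/(6h_1) = -13/6, b_1 = Δ_1 - h_1(2σ_1 + σ_2)/6 = 1/3.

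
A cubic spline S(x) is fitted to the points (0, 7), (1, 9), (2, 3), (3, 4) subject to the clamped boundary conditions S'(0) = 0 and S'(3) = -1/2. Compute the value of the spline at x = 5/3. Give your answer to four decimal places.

4.8444

Put M_i = S'' at the i-th knot. Here h = (1, 1, 1) and Δ = (2, -6, 1), so the interior equations h_(i-1)·M_(i-1) + 2(h_(i-1)+h_i)·M_i + h_i·M_(i+1) = 6(Δ_i − Δ_(i-1)) read
  1·M_0 + 4·M_1 + 1·M_2 = 6(Δ_1 - Δ_0) = -48
  1·M_1 + 4·M_2 + 1·M_3 = 6(Δ_2 - Δ_1) = 42
Clamped end conditions give two more equations: 2h_0·M_0 + h_0·M_1 = 6(Δ_0 - S'(0)) = 12 and h_2·M_2 + 2h_2·M_3 = 6(S'(3) - Δ_2) = -9.
Solving: M_0 = 247/15, M_1 = -314/15, M_2 = 289/15, M_3 = -212/15.
On [1, 2], S(x) = 9 - 67/30·(x - 1) - 157/15·(x - 1)² + 67/10·(x - 1)³.
With (x - 1) = 2/3: S(5/3) = 218/45.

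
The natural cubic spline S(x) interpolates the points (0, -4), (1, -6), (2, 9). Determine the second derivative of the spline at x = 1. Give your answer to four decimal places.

25.5000

Let m_i = S''(x_i). Step sizes h_i = 1, 1; slopes of the chords Δ_i = (y_(i+1) - y_i)/h_i = -2, 15.
  1·m_0 + 4·m_1 + 1·m_2 = 6(Δ_1 - Δ_0) = 102
Natural end conditions: m_0 = m_2 = 0.
Solving the tridiagonal system: m_0 = 0, m_1 = 51/2, m_2 = 0.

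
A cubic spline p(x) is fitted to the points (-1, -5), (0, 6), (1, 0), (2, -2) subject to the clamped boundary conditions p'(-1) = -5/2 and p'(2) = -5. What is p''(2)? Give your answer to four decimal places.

With σ_i denoting the second derivative at x_i, h_i = 1, 1, 1, and Δ_i = (y_(i+1) − y_i)/h_i = 11, -6, -2:
  1·σ_0 + 4·σ_1 + 1·σ_2 = 6(Δ_1 - Δ_0) = -102
  1·σ_1 + 4·σ_2 + 1·σ_3 = 6(Δ_2 - Δ_1) = 24
Clamped end conditions give two more equations: 2h_0·σ_0 + h_0·σ_1 = 6(Δ_0 - p'(-1)) = 81 and h_2·σ_2 + 2h_2·σ_3 = 6(p'(2) - Δ_2) = -18.
Forward elimination and back-substitution give σ_0 = 962/15, σ_1 = -709/15, σ_2 = 344/15, σ_3 = -307/15.

-20.4667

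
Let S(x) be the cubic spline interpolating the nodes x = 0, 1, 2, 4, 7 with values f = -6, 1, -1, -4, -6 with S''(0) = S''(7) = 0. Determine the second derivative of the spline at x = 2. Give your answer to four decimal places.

Write m_i for S''(x_i). With h_i = 1, 1, 2, 3 and divided differences Δ_i = 7, -2, -3/2, -2/3, the continuity of S' gives the tridiagonal system
  1·m_0 + 4·m_1 + 1·m_2 = 6(Δ_1 - Δ_0) = -54
  1·m_1 + 6·m_2 + 2·m_3 = 6(Δ_2 - Δ_1) = 3
  2·m_2 + 10·m_3 + 3·m_4 = 6(Δ_3 - Δ_2) = 5
Natural end conditions: m_0 = m_4 = 0.
Hence m_0 = 0, m_1 = -1522/107, m_2 = 310/107, m_3 = -17/214, m_4 = 0.

2.8972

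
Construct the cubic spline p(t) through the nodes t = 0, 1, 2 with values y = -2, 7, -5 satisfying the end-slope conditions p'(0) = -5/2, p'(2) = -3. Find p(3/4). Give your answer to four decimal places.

5.5996

Write M_i for p''(x_i). With h_i = 1, 1 and divided differences Δ_i = 9, -12, the continuity of p' gives the tridiagonal system
  1·M_0 + 4·M_1 + 1·M_2 = 6(Δ_1 - Δ_0) = -126
Clamped end conditions give two more equations: 2h_0·M_0 + h_0·M_1 = 6(Δ_0 - p'(0)) = 69 and h_1·M_1 + 2h_1·M_2 = 6(p'(2) - Δ_1) = 54.
Hence M_0 = 263/4, M_1 = -125/2, M_2 = 233/4.
On [0, 1], p(t) = -2 - 5/2·t + 263/8·t² - 171/8·t³.
With t = 3/4: p(3/4) = 2867/512.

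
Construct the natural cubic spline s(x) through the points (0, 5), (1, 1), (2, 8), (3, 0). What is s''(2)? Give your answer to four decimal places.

Put m_i = s'' at the i-th knot. Here h = (1, 1, 1) and Δ = (-4, 7, -8), so the interior equations h_(i-1)·m_(i-1) + 2(h_(i-1)+h_i)·m_i + h_i·m_(i+1) = 6(Δ_i − Δ_(i-1)) read
  1·m_0 + 4·m_1 + 1·m_2 = 6(Δ_1 - Δ_0) = 66
  1·m_1 + 4·m_2 + 1·m_3 = 6(Δ_2 - Δ_1) = -90
Natural end conditions: m_0 = m_3 = 0.
Forward elimination and back-substitution give m_0 = 0, m_1 = 118/5, m_2 = -142/5, m_3 = 0.

-28.4000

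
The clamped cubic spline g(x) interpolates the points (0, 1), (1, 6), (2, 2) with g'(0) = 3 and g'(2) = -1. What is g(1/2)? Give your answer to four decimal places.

3.8438

With σ_i denoting the second derivative at x_i, h_i = 1, 1, and Δ_i = (y_(i+1) − y_i)/h_i = 5, -4:
  1·σ_0 + 4·σ_1 + 1·σ_2 = 6(Δ_1 - Δ_0) = -54
Clamped end conditions give two more equations: 2h_0·σ_0 + h_0·σ_1 = 6(Δ_0 - g'(0)) = 12 and h_1·σ_1 + 2h_1·σ_2 = 6(g'(2) - Δ_1) = 18.
Forward elimination and back-substitution give σ_0 = 35/2, σ_1 = -23, σ_2 = 41/2.
On [0, 1], g(x) = 1 + 3·x + 35/4·x² - 27/4·x³.
With x = 1/2: g(1/2) = 123/32.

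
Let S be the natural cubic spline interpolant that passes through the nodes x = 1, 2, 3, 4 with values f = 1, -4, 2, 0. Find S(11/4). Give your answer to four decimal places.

0.6281

Put m_i = S'' at the i-th knot. Here h = (1, 1, 1) and Δ = (-5, 6, -2), so the interior equations h_(i-1)·m_(i-1) + 2(h_(i-1)+h_i)·m_i + h_i·m_(i+1) = 6(Δ_i − Δ_(i-1)) read
  1·m_0 + 4·m_1 + 1·m_2 = 6(Δ_1 - Δ_0) = 66
  1·m_1 + 4·m_2 + 1·m_3 = 6(Δ_2 - Δ_1) = -48
Natural end conditions: m_0 = m_3 = 0.
Hence m_0 = 0, m_1 = 104/5, m_2 = -86/5, m_3 = 0.
On [2, 3], S(x) = -4 + 29/15·(x - 2) + 52/5·(x - 2)² - 19/3·(x - 2)³.
With (x - 2) = 3/4: S(11/4) = 201/320.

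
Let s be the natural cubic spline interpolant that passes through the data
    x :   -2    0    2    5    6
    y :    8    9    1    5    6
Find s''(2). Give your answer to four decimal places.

Let σ_i = s''(x_i). Step sizes h_i = 2, 2, 3, 1; slopes of the chords Δ_i = (y_(i+1) - y_i)/h_i = 1/2, -4, 4/3, 1.
  2·σ_0 + 8·σ_1 + 2·σ_2 = 6(Δ_1 - Δ_0) = -27
  2·σ_1 + 10·σ_2 + 3·σ_3 = 6(Δ_2 - Δ_1) = 32
  3·σ_2 + 8·σ_3 + 1·σ_4 = 6(Δ_3 - Δ_2) = -2
Natural end conditions: σ_0 = σ_4 = 0.
Hence σ_0 = 0, σ_1 = -2441/536, σ_2 = 316/67, σ_3 = -541/268, σ_4 = 0.

4.7164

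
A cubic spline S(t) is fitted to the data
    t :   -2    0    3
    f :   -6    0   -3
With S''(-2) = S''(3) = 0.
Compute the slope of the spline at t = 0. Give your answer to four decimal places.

1.4000

Let M_i = S''(x_i). Step sizes h_i = 2, 3; slopes of the chords Δ_i = (y_(i+1) - y_i)/h_i = 3, -1.
  2·M_0 + 10·M_1 + 3·M_2 = 6(Δ_1 - Δ_0) = -24
Natural end conditions: M_0 = M_2 = 0.
Solving: M_0 = 0, M_1 = -12/5, M_2 = 0.
On [0, 3], S'(t) = b_1 + 2c_1·t + 3d_1·t² with b_1 = Δ_1 - h_1(2M_1 + M_2)/6 = 7/5, c_1 = M_1/2 = -6/5, d_1 = (M_2 - M_1)/(6h_1) = 2/15. So S'(0) = 7/5.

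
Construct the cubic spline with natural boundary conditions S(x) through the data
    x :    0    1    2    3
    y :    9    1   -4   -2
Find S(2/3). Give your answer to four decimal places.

3.5432

With σ_i denoting the second derivative at x_i, h_i = 1, 1, 1, and Δ_i = (y_(i+1) − y_i)/h_i = -8, -5, 2:
  1·σ_0 + 4·σ_1 + 1·σ_2 = 6(Δ_1 - Δ_0) = 18
  1·σ_1 + 4·σ_2 + 1·σ_3 = 6(Δ_2 - Δ_1) = 42
Natural end conditions: σ_0 = σ_3 = 0.
Solving: σ_0 = 0, σ_1 = 2, σ_2 = 10, σ_3 = 0.
On [0, 1], S(x) = 9 - 25/3·x + 0·x² + 1/3·x³.
With x = 2/3: S(2/3) = 287/81.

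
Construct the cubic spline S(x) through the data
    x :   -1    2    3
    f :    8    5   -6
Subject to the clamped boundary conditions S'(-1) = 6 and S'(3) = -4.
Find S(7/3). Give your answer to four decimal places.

Write M_i for S''(x_i). With h_i = 3, 1 and divided differences Δ_i = -1, -11, the continuity of S' gives the tridiagonal system
  3·M_0 + 8·M_1 + 1·M_2 = 6(Δ_1 - Δ_0) = -60
Clamped end conditions give two more equations: 2h_0·M_0 + h_0·M_1 = 6(Δ_0 - S'(-1)) = -42 and h_1·M_1 + 2h_1·M_2 = 6(S'(3) - Δ_1) = 42.
Forward elimination and back-substitution give M_0 = -2, M_1 = -10, M_2 = 26.
On [2, 3], S(x) = 5 - 12·(x - 2) - 5·(x - 2)² + 6·(x - 2)³.
With (x - 2) = 1/3: S(7/3) = 2/3.

0.6667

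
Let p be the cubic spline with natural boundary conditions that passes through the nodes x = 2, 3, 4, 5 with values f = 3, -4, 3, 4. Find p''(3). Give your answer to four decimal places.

24.8000

Write M_i for p''(x_i). With h_i = 1, 1, 1 and divided differences Δ_i = -7, 7, 1, the continuity of p' gives the tridiagonal system
  1·M_0 + 4·M_1 + 1·M_2 = 6(Δ_1 - Δ_0) = 84
  1·M_1 + 4·M_2 + 1·M_3 = 6(Δ_2 - Δ_1) = -36
Natural end conditions: M_0 = M_3 = 0.
Forward elimination and back-substitution give M_0 = 0, M_1 = 124/5, M_2 = -76/5, M_3 = 0.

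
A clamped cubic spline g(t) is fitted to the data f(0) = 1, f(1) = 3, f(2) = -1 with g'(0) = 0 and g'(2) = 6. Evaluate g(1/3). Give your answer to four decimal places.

Let M_i = g''(x_i). Step sizes h_i = 1, 1; slopes of the chords Δ_i = (y_(i+1) - y_i)/h_i = 2, -4.
  1·M_0 + 4·M_1 + 1·M_2 = 6(Δ_1 - Δ_0) = -36
Clamped end conditions give two more equations: 2h_0·M_0 + h_0·M_1 = 6(Δ_0 - g'(0)) = 12 and h_1·M_1 + 2h_1·M_2 = 6(g'(2) - Δ_1) = 60.
Hence M_0 = 18, M_1 = -24, M_2 = 42.
On [0, 1], g(t) = 1 + 0·t + 9·t² - 7·t³.
With t = 1/3: g(1/3) = 47/27.

1.7407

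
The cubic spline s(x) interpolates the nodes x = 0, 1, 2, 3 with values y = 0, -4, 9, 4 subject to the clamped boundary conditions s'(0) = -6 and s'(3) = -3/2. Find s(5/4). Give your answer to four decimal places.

-1.1859

Let m_i = s''(x_i). Step sizes h_i = 1, 1, 1; slopes of the chords Δ_i = (y_(i+1) - y_i)/h_i = -4, 13, -5.
  1·m_0 + 4·m_1 + 1·m_2 = 6(Δ_1 - Δ_0) = 102
  1·m_1 + 4·m_2 + 1·m_3 = 6(Δ_2 - Δ_1) = -108
Clamped end conditions give two more equations: 2h_0·m_0 + h_0·m_1 = 6(Δ_0 - s'(0)) = 12 and h_2·m_2 + 2h_2·m_3 = 6(s'(3) - Δ_2) = 21.
Solving the tridiagonal system: m_0 = -71/5, m_1 = 202/5, m_2 = -227/5, m_3 = 166/5.
On [1, 2], s(x) = -4 + 71/10·(x - 1) + 101/5·(x - 1)² - 143/10·(x - 1)³.
With (x - 1) = 1/4: s(5/4) = -759/640.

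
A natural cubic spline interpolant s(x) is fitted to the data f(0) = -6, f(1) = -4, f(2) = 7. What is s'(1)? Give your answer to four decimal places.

6.5000

Put M_i = s'' at the i-th knot. Here h = (1, 1) and Δ = (2, 11), so the interior equations h_(i-1)·M_(i-1) + 2(h_(i-1)+h_i)·M_i + h_i·M_(i+1) = 6(Δ_i − Δ_(i-1)) read
  1·M_0 + 4·M_1 + 1·M_2 = 6(Δ_1 - Δ_0) = 54
Natural end conditions: M_0 = M_2 = 0.
Solving: M_0 = 0, M_1 = 27/2, M_2 = 0.
On [1, 2], s'(x) = b_1 + 2c_1·(x - 1) + 3d_1·(x - 1)² with b_1 = Δ_1 - h_1(2M_1 + M_2)/6 = 13/2, c_1 = M_1/2 = 27/4, d_1 = (M_2 - M_1)/(6h_1) = -9/4. So s'(1) = 13/2.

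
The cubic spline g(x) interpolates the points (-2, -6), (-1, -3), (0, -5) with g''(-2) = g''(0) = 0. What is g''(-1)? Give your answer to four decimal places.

With σ_i denoting the second derivative at x_i, h_i = 1, 1, and Δ_i = (y_(i+1) − y_i)/h_i = 3, -2:
  1·σ_0 + 4·σ_1 + 1·σ_2 = 6(Δ_1 - Δ_0) = -30
Natural end conditions: σ_0 = σ_2 = 0.
Solving: σ_0 = 0, σ_1 = -15/2, σ_2 = 0.

-7.5000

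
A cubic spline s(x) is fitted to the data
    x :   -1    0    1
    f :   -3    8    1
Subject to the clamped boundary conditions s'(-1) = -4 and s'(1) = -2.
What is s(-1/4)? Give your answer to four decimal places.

5.4609

Let M_i = s''(x_i). Step sizes h_i = 1, 1; slopes of the chords Δ_i = (y_(i+1) - y_i)/h_i = 11, -7.
  1·M_0 + 4·M_1 + 1·M_2 = 6(Δ_1 - Δ_0) = -108
Clamped end conditions give two more equations: 2h_0·M_0 + h_0·M_1 = 6(Δ_0 - s'(-1)) = 90 and h_1·M_1 + 2h_1·M_2 = 6(s'(1) - Δ_1) = 30.
Forward elimination and back-substitution give M_0 = 73, M_1 = -56, M_2 = 43.
On [-1, 0], s(x) = -3 - 4·(x + 1) + 73/2·(x + 1)² - 43/2·(x + 1)³.
With (x + 1) = 3/4: s(-1/4) = 699/128.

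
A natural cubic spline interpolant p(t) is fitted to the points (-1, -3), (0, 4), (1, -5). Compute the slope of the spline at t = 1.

Put σ_i = p'' at the i-th knot. Here h = (1, 1) and Δ = (7, -9), so the interior equations h_(i-1)·σ_(i-1) + 2(h_(i-1)+h_i)·σ_i + h_i·σ_(i+1) = 6(Δ_i − Δ_(i-1)) read
  1·σ_0 + 4·σ_1 + 1·σ_2 = 6(Δ_1 - Δ_0) = -96
Natural end conditions: σ_0 = σ_2 = 0.
Solving the tridiagonal system: σ_0 = 0, σ_1 = -24, σ_2 = 0.
On [0, 1], p'(t) = b_1 + 2c_1·t + 3d_1·t² with b_1 = Δ_1 - h_1(2σ_1 + σ_2)/6 = -1, c_1 = σ_1/2 = -12, d_1 = (σ_2 - σ_1)/(6h_1) = 4. So p'(1) = -13.

-13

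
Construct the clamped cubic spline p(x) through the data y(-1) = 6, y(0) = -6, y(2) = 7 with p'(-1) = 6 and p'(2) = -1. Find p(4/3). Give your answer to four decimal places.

2.3580

With M_i denoting the second derivative at x_i, h_i = 1, 2, and Δ_i = (y_(i+1) − y_i)/h_i = -12, 13/2:
  1·M_0 + 6·M_1 + 2·M_2 = 6(Δ_1 - Δ_0) = 111
Clamped end conditions give two more equations: 2h_0·M_0 + h_0·M_1 = 6(Δ_0 - p'(-1)) = -108 and h_1·M_1 + 2h_1·M_2 = 6(p'(2) - Δ_1) = -45.
Forward elimination and back-substitution give M_0 = -449/6, M_1 = 125/3, M_2 = -385/12.
On [0, 2], p(x) = -6 - 127/12·x + 125/6·x² - 295/48·x³.
With x = 4/3: p(4/3) = 191/81.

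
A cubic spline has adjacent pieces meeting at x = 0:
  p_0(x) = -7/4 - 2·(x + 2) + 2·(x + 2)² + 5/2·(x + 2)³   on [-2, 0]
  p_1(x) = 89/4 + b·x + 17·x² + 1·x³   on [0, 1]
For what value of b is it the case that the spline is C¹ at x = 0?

36

p_0'(x) = -2 + 4·(x + 2) + 15/2·(x + 2)², so p_0'(0) = 36. On the right, p_1'(0) = b, so b = 36.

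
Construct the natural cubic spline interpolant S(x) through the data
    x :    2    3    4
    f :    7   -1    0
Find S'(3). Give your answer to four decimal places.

Write M_i for S''(x_i). With h_i = 1, 1 and divided differences Δ_i = -8, 1, the continuity of S' gives the tridiagonal system
  1·M_0 + 4·M_1 + 1·M_2 = 6(Δ_1 - Δ_0) = 54
Natural end conditions: M_0 = M_2 = 0.
Forward elimination and back-substitution give M_0 = 0, M_1 = 27/2, M_2 = 0.
On [3, 4], S'(x) = b_1 + 2c_1·(x - 3) + 3d_1·(x - 3)² with b_1 = Δ_1 - h_1(2M_1 + M_2)/6 = -7/2, c_1 = M_1/2 = 27/4, d_1 = (M_2 - M_1)/(6h_1) = -9/4. So S'(3) = -7/2.

-3.5000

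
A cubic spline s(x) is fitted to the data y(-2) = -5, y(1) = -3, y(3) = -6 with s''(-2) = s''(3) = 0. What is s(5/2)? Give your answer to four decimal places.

Write m_i for s''(x_i). With h_i = 3, 2 and divided differences Δ_i = 2/3, -3/2, the continuity of s' gives the tridiagonal system
  3·m_0 + 10·m_1 + 2·m_2 = 6(Δ_1 - Δ_0) = -13
Natural end conditions: m_0 = m_2 = 0.
Hence m_0 = 0, m_1 = -13/10, m_2 = 0.
On [1, 3], s(x) = -3 - 19/30·(x - 1) - 13/20·(x - 1)² + 13/120·(x - 1)³.
With (x - 1) = 3/2: s(5/2) = -323/64.

-5.0469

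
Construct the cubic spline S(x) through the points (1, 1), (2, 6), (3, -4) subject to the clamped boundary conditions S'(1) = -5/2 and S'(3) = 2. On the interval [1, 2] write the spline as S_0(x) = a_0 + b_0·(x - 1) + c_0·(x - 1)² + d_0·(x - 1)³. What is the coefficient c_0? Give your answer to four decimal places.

23.6250

Let σ_i = S''(x_i). Step sizes h_i = 1, 1; slopes of the chords Δ_i = (y_(i+1) - y_i)/h_i = 5, -10.
  1·σ_0 + 4·σ_1 + 1·σ_2 = 6(Δ_1 - Δ_0) = -90
Clamped end conditions give two more equations: 2h_0·σ_0 + h_0·σ_1 = 6(Δ_0 - S'(1)) = 45 and h_1·σ_1 + 2h_1·σ_2 = 6(S'(3) - Δ_1) = 72.
Solving the tridiagonal system: σ_0 = 189/4, σ_1 = -99/2, σ_2 = 243/4.
On [1, 2], with S_0(x) = a_0 + b_0·(x - 1) + c_0·(x - 1)² + d_0·(x - 1)³: c_0 = σ_0/2 = 189/8, d_0 = (σ_1 - σ_0)/(6h_0) = -129/8, b_0 = Δ_0 - h_0(2σ_0 + σ_1)/6 = -5/2.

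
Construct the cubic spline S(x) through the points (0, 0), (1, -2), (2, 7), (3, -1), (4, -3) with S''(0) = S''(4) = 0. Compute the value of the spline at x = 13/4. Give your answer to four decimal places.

Put M_i = S'' at the i-th knot. Here h = (1, 1, 1, 1) and Δ = (-2, 9, -8, -2), so the interior equations h_(i-1)·M_(i-1) + 2(h_(i-1)+h_i)·M_i + h_i·M_(i+1) = 6(Δ_i − Δ_(i-1)) read
  1·M_0 + 4·M_1 + 1·M_2 = 6(Δ_1 - Δ_0) = 66
  1·M_1 + 4·M_2 + 1·M_3 = 6(Δ_2 - Δ_1) = -102
  1·M_2 + 4·M_3 + 1·M_4 = 6(Δ_3 - Δ_2) = 36
Natural end conditions: M_0 = M_4 = 0.
Forward elimination and back-substitution give M_0 = 0, M_1 = 717/28, M_2 = -255/7, M_3 = 507/28, M_4 = 0.
On [3, 4], S(x) = -1 - 225/28·(x - 3) + 507/56·(x - 3)² - 169/56·(x - 3)³.
With (x - 3) = 1/4: S(13/4) = -1275/512.

-2.4902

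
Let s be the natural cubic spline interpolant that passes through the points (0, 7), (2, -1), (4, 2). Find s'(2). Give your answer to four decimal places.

-1.2500

Put m_i = s'' at the i-th knot. Here h = (2, 2) and Δ = (-4, 3/2), so the interior equations h_(i-1)·m_(i-1) + 2(h_(i-1)+h_i)·m_i + h_i·m_(i+1) = 6(Δ_i − Δ_(i-1)) read
  2·m_0 + 8·m_1 + 2·m_2 = 6(Δ_1 - Δ_0) = 33
Natural end conditions: m_0 = m_2 = 0.
Hence m_0 = 0, m_1 = 33/8, m_2 = 0.
On [2, 4], s'(t) = b_1 + 2c_1·(t - 2) + 3d_1·(t - 2)² with b_1 = Δ_1 - h_1(2m_1 + m_2)/6 = -5/4, c_1 = m_1/2 = 33/16, d_1 = (m_2 - m_1)/(6h_1) = -11/32. So s'(2) = -5/4.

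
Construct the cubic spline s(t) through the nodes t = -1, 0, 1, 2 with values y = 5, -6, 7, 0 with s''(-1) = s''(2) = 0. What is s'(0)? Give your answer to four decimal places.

4.4667

With M_i denoting the second derivative at x_i, h_i = 1, 1, 1, and Δ_i = (y_(i+1) − y_i)/h_i = -11, 13, -7:
  1·M_0 + 4·M_1 + 1·M_2 = 6(Δ_1 - Δ_0) = 144
  1·M_1 + 4·M_2 + 1·M_3 = 6(Δ_2 - Δ_1) = -120
Natural end conditions: M_0 = M_3 = 0.
Solving: M_0 = 0, M_1 = 232/5, M_2 = -208/5, M_3 = 0.
On [0, 1], s'(t) = b_1 + 2c_1·t + 3d_1·t² with b_1 = Δ_1 - h_1(2M_1 + M_2)/6 = 67/15, c_1 = M_1/2 = 116/5, d_1 = (M_2 - M_1)/(6h_1) = -44/3. So s'(0) = 67/15.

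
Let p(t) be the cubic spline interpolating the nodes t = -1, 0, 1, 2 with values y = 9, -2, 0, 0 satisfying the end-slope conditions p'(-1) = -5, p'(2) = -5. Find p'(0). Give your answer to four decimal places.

-6.6000

Put M_i = p'' at the i-th knot. Here h = (1, 1, 1) and Δ = (-11, 2, 0), so the interior equations h_(i-1)·M_(i-1) + 2(h_(i-1)+h_i)·M_i + h_i·M_(i+1) = 6(Δ_i − Δ_(i-1)) read
  1·M_0 + 4·M_1 + 1·M_2 = 6(Δ_1 - Δ_0) = 78
  1·M_1 + 4·M_2 + 1·M_3 = 6(Δ_2 - Δ_1) = -12
Clamped end conditions give two more equations: 2h_0·M_0 + h_0·M_1 = 6(Δ_0 - p'(-1)) = -36 and h_2·M_2 + 2h_2·M_3 = 6(p'(2) - Δ_2) = -30.
Hence M_0 = -164/5, M_1 = 148/5, M_2 = -38/5, M_3 = -56/5.
On [0, 1], p'(t) = b_1 + 2c_1·t + 3d_1·t² with b_1 = Δ_1 - h_1(2M_1 + M_2)/6 = -33/5, c_1 = M_1/2 = 74/5, d_1 = (M_2 - M_1)/(6h_1) = -31/5. So p'(0) = -33/5.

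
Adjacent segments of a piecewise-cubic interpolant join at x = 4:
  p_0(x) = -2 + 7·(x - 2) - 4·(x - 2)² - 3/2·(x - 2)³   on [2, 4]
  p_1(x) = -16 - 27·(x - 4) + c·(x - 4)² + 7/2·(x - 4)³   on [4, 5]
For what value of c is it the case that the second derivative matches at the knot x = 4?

p_0''(x) = -8 - 9·(x - 2), so p_0''(4) = -26. On the right, p_1''(4) = 2c, so c = -13.

-13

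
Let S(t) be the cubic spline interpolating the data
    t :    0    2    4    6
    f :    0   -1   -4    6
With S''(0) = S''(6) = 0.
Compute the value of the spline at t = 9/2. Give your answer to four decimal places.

Put M_i = S'' at the i-th knot. Here h = (2, 2, 2) and Δ = (-1/2, -3/2, 5), so the interior equations h_(i-1)·M_(i-1) + 2(h_(i-1)+h_i)·M_i + h_i·M_(i+1) = 6(Δ_i − Δ_(i-1)) read
  2·M_0 + 8·M_1 + 2·M_2 = 6(Δ_1 - Δ_0) = -6
  2·M_1 + 8·M_2 + 2·M_3 = 6(Δ_2 - Δ_1) = 39
Natural end conditions: M_0 = M_3 = 0.
Forward elimination and back-substitution give M_0 = 0, M_1 = -21/10, M_2 = 27/5, M_3 = 0.
On [4, 6], S(t) = -4 + 7/5·(t - 4) + 27/10·(t - 4)² - 9/20·(t - 4)³.
With (t - 4) = 1/2: S(9/2) = -429/160.

-2.6813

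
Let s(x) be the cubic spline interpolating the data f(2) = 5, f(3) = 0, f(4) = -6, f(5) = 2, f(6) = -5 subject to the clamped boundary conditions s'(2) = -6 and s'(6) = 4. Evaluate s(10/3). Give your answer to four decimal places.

-2.9683

Let m_i = s''(x_i). Step sizes h_i = 1, 1, 1, 1; slopes of the chords Δ_i = (y_(i+1) - y_i)/h_i = -5, -6, 8, -7.
  1·m_0 + 4·m_1 + 1·m_2 = 6(Δ_1 - Δ_0) = -6
  1·m_1 + 4·m_2 + 1·m_3 = 6(Δ_2 - Δ_1) = 84
  1·m_2 + 4·m_3 + 1·m_4 = 6(Δ_3 - Δ_2) = -90
Clamped end conditions give two more equations: 2h_0·m_0 + h_0·m_1 = 6(Δ_0 - s'(2)) = 6 and h_3·m_3 + 2h_3·m_4 = 6(s'(6) - Δ_3) = 66.
Solving the tridiagonal system: m_0 = 131/14, m_1 = -89/7, m_2 = 71/2, m_3 = -317/7, m_4 = 779/14.
On [3, 4], s(x) = 0 - 215/28·(x - 3) - 89/14·(x - 3)² + 225/28·(x - 3)³.
With (x - 3) = 1/3: s(10/3) = -187/63.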